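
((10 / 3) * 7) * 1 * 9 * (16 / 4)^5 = 215040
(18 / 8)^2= 81 / 16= 5.06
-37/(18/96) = -592/3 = -197.33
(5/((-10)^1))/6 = -1/12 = -0.08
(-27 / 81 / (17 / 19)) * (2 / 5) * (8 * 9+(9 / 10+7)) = -893 / 75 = -11.91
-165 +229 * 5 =980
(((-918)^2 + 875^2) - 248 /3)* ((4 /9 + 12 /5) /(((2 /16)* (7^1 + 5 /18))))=9881188352 /1965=5028594.58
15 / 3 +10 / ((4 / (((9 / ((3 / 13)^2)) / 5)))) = 179 / 2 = 89.50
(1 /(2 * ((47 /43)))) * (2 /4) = 43 /188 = 0.23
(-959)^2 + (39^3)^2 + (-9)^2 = 3519663523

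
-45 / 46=-0.98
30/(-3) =-10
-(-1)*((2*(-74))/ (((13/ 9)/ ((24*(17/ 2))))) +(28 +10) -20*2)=-271754/ 13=-20904.15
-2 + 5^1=3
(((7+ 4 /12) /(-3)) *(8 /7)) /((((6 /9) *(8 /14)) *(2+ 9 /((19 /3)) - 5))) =209 /45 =4.64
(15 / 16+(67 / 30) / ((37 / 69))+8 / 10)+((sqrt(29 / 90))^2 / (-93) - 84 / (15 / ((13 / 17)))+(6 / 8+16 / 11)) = 3.82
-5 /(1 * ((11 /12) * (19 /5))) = -300 /209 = -1.44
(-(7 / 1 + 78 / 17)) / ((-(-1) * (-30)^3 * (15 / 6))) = 197 / 1147500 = 0.00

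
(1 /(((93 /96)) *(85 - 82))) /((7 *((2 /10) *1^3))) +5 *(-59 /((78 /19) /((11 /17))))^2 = 165071888405 /381545892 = 432.64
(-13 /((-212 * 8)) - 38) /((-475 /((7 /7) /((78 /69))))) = 296401 /4189120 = 0.07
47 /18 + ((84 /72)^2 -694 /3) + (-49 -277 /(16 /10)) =-32363 /72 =-449.49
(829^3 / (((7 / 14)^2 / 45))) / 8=25637525505 / 2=12818762752.50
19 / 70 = 0.27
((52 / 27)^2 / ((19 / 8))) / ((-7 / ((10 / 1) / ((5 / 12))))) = -173056 / 32319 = -5.35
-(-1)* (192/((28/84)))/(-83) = -576/83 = -6.94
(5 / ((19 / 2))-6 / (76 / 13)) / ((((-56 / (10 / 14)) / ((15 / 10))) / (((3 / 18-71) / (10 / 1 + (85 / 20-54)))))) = 2125 / 124656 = 0.02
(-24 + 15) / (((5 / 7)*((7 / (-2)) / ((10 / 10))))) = 18 / 5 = 3.60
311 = 311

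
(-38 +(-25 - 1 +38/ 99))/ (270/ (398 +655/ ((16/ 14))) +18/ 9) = -24464581/ 876051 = -27.93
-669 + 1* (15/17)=-11358/17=-668.12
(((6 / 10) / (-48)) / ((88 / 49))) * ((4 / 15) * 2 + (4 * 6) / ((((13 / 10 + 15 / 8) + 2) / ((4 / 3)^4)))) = -2600087 / 24591600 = -0.11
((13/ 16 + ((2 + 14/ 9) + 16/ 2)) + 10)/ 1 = 3221/ 144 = 22.37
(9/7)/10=9/70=0.13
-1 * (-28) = 28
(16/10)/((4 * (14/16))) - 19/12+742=311167/420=740.87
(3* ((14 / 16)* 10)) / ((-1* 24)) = -1.09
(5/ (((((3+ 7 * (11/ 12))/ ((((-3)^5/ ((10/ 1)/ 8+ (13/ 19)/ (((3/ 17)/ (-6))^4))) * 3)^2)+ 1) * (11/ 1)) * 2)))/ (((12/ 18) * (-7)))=-0.00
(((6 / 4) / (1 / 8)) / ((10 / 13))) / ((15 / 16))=416 / 25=16.64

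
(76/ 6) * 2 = 25.33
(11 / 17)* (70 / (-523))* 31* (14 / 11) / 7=-4340 / 8891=-0.49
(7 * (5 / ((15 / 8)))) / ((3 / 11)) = 616 / 9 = 68.44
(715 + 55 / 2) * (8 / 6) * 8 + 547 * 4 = 10108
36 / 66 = 6 / 11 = 0.55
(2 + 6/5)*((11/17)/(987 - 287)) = 44/14875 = 0.00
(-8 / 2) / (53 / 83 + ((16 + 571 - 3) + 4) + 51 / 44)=-14608 / 2153941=-0.01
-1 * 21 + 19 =-2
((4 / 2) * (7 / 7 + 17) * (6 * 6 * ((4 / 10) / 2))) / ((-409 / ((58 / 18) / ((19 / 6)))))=-25056 / 38855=-0.64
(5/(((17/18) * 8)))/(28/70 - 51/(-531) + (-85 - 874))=-39825/57682768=-0.00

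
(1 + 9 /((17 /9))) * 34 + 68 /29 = 5752 /29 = 198.34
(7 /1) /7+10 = 11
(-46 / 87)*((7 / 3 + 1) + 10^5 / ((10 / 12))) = -16560460 / 261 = -63450.04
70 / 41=1.71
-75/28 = -2.68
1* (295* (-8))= -2360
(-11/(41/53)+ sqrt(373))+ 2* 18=sqrt(373)+ 893/41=41.09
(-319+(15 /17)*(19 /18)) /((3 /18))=-32443 /17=-1908.41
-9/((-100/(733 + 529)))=5679/50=113.58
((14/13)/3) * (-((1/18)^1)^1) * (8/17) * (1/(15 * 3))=-56/268515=-0.00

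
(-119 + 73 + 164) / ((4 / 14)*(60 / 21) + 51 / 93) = 179242 / 2073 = 86.47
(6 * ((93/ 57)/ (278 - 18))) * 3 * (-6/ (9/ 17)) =-1581/ 1235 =-1.28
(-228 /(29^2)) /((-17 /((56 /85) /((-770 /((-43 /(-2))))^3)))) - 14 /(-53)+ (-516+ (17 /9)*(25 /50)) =-2432750987872776974 /4725702420429375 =-514.79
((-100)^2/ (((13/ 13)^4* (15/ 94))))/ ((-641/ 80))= -7821.11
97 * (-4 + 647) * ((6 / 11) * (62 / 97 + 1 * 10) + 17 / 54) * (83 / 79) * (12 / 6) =801813.33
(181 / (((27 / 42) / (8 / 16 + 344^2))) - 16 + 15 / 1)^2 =1110108981616804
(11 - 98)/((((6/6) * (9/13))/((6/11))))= -754/11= -68.55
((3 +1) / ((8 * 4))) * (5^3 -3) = 61 / 4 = 15.25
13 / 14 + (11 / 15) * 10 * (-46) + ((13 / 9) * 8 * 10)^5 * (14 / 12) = 59615991383296679 / 2480058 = 24038144020.54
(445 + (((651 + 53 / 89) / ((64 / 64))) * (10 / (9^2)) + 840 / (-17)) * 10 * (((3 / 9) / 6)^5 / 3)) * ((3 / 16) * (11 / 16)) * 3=212539910835065 / 1235051877888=172.09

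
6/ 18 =1/ 3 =0.33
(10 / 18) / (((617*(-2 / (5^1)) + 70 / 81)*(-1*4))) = 225 / 398416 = 0.00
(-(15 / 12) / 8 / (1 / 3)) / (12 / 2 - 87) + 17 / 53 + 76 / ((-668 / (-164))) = 145185023 / 7647264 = 18.99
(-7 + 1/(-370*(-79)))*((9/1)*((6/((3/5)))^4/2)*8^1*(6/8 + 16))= -123379227000/2923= -42209793.71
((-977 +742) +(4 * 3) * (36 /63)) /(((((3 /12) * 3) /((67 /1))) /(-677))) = 289753292 /21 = 13797775.81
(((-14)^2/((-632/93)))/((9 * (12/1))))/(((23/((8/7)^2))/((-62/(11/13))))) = 199888/179883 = 1.11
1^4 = 1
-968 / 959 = -1.01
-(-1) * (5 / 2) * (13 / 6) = 5.42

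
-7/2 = -3.50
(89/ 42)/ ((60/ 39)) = 1.38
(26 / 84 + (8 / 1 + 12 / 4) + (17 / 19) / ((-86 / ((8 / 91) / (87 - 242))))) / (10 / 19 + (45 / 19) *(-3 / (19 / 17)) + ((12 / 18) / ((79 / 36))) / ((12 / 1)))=-167677038719 / 86076435510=-1.95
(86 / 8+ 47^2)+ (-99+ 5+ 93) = 8875 / 4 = 2218.75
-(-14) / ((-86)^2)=7 / 3698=0.00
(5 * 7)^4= 1500625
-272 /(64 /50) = -425 /2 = -212.50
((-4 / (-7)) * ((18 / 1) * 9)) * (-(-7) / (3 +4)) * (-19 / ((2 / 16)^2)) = -787968 / 7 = -112566.86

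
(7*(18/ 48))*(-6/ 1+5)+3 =3/ 8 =0.38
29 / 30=0.97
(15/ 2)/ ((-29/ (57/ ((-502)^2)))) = -855/ 14616232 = -0.00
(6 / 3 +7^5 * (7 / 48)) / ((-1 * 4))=-117745 / 192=-613.26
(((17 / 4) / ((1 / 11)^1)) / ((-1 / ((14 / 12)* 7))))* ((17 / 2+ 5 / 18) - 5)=-155771 / 108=-1442.32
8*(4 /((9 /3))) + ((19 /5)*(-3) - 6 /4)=-67 /30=-2.23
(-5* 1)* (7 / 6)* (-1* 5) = 29.17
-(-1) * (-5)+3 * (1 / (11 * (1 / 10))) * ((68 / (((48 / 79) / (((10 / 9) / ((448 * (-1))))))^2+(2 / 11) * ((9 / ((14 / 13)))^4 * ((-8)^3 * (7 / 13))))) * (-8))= -166103520160 / 33274220607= -4.99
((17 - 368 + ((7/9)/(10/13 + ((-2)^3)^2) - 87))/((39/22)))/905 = -36509803/133732755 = -0.27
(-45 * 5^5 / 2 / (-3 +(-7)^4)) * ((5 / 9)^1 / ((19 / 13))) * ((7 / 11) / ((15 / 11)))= -1421875 / 273372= -5.20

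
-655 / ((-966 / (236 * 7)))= 77290 / 69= 1120.14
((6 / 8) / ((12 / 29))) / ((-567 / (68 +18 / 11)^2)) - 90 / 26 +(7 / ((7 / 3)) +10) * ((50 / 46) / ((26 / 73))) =1699428851 / 82053972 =20.71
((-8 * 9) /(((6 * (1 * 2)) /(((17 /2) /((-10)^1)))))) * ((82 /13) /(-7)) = -2091 /455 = -4.60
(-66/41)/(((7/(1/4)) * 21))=-11/4018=-0.00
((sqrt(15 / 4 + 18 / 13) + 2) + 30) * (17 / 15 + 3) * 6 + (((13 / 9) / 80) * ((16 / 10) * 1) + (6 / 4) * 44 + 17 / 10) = 62 * sqrt(3471) / 65 + 193799 / 225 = 917.52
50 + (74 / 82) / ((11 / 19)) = 23253 / 451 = 51.56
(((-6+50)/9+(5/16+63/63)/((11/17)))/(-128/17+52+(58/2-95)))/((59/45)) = -931345/3800544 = -0.25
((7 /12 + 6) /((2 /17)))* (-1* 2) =-111.92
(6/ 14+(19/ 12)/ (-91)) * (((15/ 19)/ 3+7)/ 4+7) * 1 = 150415/ 41496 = 3.62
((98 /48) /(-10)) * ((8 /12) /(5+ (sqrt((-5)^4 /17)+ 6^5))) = -6481573 /370528816320+ 245 * sqrt(17) /74105763264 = -0.00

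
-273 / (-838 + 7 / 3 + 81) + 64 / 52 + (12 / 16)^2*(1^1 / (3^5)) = 2534713 / 1589328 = 1.59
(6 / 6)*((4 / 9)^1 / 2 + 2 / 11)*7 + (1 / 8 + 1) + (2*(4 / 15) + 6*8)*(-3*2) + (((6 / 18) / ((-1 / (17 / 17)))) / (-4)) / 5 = -1137431 / 3960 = -287.23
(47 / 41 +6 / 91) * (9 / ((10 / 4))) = 81414 / 18655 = 4.36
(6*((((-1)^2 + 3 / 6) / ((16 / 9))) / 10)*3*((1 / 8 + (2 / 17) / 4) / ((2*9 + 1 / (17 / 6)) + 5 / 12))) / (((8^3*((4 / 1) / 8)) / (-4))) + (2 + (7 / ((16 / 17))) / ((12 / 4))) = 150527839 / 33607680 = 4.48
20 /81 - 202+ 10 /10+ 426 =18245 /81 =225.25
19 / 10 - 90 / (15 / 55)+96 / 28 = -22727 / 70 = -324.67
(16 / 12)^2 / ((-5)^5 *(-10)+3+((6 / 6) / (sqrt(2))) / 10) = 100009600 / 1758150016191 -160 *sqrt(2) / 1758150016191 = 0.00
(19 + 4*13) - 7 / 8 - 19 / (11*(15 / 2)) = 92261 / 1320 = 69.89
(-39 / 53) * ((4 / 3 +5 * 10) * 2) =-4004 / 53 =-75.55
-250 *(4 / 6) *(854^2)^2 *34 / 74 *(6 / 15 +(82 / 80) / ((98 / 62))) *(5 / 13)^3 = -197512652595125000 / 81289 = -2429758670854.91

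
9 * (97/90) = 97/10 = 9.70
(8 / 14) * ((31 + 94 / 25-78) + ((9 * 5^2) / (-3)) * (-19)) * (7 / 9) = 138176 / 225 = 614.12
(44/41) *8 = 352/41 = 8.59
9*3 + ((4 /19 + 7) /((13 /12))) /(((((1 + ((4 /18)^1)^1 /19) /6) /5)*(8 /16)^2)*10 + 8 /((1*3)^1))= 2158947 /73385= 29.42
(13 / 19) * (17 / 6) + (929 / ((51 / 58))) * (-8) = -16376371 / 1938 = -8450.14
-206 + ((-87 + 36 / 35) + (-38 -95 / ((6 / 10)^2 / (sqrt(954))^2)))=-252079.97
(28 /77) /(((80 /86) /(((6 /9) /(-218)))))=-43 /35970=-0.00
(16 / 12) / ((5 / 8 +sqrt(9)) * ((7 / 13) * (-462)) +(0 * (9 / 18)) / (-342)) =-208 / 140679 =-0.00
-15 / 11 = -1.36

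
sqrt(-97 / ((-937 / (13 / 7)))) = sqrt(8270899) / 6559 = 0.44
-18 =-18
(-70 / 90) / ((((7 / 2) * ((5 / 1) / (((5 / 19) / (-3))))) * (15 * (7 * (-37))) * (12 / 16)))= -8 / 5979015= -0.00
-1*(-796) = 796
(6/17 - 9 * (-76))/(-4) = -5817/34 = -171.09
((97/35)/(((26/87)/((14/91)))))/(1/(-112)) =-135024/845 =-159.79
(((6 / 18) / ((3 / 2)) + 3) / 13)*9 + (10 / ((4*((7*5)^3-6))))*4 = 1243331 / 557297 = 2.23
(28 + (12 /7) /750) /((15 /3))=5.60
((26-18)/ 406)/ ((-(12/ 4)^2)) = -4/ 1827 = -0.00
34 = 34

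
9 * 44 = 396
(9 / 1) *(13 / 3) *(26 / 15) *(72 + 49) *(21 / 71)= 858858 / 355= 2419.32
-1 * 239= -239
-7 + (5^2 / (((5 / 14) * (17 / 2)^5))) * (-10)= -9961399 / 1419857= -7.02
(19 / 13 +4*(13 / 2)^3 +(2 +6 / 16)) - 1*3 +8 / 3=343825 / 312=1102.00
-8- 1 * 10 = -18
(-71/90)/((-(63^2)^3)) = 71/5627115198810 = 0.00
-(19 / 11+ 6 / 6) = -30 / 11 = -2.73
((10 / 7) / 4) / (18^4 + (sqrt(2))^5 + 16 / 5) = 410075 / 120538166882 - 125 * sqrt(2) / 964305335056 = 0.00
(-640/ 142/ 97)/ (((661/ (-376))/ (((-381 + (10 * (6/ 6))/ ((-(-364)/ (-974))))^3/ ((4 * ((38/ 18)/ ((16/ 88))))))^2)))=6359569125242295497631929512058880/ 112920415791047206088747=56319037445.01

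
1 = 1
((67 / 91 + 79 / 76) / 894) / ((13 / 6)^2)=36843 / 87075898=0.00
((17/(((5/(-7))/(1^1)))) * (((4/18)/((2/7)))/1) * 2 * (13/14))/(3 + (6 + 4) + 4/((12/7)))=-2.24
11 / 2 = 5.50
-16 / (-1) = 16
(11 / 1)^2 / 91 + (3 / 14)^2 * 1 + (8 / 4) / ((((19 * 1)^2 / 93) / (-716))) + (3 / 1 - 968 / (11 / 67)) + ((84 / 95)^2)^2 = -1299160323919347 / 207536192500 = -6259.92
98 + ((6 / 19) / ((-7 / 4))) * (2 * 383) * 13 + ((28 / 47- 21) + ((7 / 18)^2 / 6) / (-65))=-1358063630579 / 789876360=-1719.34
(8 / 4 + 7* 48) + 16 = 354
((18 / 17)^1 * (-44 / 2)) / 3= -132 / 17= -7.76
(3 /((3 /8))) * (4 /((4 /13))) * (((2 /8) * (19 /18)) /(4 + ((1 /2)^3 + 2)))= 1976 /441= 4.48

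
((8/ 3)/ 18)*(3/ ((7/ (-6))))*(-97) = 776/ 21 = 36.95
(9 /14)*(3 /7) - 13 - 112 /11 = -24693 /1078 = -22.91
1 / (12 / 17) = 17 / 12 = 1.42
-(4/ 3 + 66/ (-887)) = -3350/ 2661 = -1.26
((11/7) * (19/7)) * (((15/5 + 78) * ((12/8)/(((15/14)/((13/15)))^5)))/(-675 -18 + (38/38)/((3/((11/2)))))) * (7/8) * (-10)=10423394072/4587890625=2.27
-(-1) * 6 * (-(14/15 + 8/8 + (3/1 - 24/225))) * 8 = -5792/25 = -231.68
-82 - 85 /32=-2709 /32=-84.66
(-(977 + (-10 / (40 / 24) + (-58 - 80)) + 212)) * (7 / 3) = -7315 / 3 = -2438.33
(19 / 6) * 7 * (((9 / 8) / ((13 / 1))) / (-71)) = -399 / 14768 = -0.03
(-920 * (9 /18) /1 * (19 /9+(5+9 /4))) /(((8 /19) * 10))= -1022.70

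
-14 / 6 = -7 / 3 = -2.33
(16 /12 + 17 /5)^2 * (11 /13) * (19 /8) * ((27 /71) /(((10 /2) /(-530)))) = -2359401 /1300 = -1814.92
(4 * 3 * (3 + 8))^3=2299968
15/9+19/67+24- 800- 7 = -156991/201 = -781.05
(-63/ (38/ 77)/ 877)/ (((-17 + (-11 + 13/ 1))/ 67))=108339/ 166630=0.65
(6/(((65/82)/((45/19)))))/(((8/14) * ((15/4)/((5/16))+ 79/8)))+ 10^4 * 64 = 3952008856/6175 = 640001.43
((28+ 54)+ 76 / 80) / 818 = 1659 / 16360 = 0.10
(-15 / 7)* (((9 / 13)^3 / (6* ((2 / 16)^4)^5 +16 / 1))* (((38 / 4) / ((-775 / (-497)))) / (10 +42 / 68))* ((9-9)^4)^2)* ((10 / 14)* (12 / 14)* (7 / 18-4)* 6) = 0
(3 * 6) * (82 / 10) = 738 / 5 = 147.60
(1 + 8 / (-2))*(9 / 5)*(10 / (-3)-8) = 306 / 5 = 61.20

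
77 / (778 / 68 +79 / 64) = 83776 / 13791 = 6.07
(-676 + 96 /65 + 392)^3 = -6193011012544 /274625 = -22550791.12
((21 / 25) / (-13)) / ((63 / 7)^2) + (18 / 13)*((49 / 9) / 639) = 0.01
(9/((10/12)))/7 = 1.54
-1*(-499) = 499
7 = 7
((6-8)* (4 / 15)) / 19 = -8 / 285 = -0.03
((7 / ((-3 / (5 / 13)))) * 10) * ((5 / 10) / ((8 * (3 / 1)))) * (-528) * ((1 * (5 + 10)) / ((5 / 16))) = 61600 / 13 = 4738.46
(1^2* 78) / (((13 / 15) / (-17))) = -1530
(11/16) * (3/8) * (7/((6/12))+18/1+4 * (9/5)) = 1617/160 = 10.11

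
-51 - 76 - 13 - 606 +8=-738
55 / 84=0.65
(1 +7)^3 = 512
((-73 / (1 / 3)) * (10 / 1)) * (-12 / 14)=1877.14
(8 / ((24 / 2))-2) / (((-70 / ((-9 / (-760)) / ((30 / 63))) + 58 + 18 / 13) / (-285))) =-33345 / 241789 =-0.14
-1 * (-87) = 87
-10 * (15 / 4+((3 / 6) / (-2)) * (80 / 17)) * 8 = -3500 / 17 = -205.88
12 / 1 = 12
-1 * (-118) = 118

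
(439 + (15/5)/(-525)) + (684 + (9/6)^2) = 787671/700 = 1125.24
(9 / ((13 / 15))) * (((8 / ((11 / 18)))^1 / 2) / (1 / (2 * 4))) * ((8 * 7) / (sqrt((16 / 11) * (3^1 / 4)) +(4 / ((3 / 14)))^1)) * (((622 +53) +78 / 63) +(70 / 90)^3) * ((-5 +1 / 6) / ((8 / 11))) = -6947807.95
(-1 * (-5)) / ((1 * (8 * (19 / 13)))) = 0.43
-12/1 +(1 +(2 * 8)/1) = 5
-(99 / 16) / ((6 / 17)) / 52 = -561 / 1664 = -0.34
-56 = -56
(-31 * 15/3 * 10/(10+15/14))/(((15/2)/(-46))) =2576/3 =858.67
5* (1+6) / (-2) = -17.50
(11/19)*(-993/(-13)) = 10923/247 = 44.22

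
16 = 16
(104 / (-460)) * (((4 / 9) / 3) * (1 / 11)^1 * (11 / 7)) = -104 / 21735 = -0.00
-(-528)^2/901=-278784/901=-309.42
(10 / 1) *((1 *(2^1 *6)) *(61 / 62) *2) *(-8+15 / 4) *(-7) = 217770 / 31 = 7024.84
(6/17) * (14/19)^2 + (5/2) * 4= 62546/6137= 10.19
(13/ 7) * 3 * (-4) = -156/ 7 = -22.29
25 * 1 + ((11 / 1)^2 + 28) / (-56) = 1251 / 56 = 22.34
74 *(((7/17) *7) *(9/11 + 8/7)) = 78218/187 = 418.28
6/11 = 0.55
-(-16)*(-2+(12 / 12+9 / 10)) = -8 / 5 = -1.60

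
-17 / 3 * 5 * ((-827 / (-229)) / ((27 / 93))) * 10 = -21791450 / 6183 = -3524.41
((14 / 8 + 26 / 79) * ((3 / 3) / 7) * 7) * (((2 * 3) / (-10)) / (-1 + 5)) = -1971 / 6320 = -0.31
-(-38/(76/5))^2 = -25/4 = -6.25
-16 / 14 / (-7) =8 / 49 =0.16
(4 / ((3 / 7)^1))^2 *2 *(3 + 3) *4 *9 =37632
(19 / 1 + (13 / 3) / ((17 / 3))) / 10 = 168 / 85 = 1.98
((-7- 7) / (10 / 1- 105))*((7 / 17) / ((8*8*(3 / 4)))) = 49 / 38760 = 0.00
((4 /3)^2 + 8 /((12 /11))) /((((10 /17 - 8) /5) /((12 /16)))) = -3485 /756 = -4.61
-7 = -7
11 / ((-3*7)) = -11 / 21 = -0.52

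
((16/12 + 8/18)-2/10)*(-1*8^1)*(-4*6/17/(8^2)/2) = 0.14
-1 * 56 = -56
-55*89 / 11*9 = -4005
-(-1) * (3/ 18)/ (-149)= -1/ 894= -0.00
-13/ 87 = -0.15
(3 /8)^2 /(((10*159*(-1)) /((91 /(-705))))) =0.00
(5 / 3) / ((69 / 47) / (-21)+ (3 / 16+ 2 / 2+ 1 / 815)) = 1.49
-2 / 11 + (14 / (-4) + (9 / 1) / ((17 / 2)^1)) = -981 / 374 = -2.62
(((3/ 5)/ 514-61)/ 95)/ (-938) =156767/ 229012700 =0.00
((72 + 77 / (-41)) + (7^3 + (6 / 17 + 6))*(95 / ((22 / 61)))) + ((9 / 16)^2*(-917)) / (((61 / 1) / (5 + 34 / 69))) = 253527952157833 / 2753741056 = 92066.74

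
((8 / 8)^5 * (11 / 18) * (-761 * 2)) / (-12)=8371 / 108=77.51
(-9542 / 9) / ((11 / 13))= -124046 / 99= -1252.99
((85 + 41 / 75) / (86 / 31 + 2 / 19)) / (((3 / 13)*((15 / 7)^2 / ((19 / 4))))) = 2858595467 / 21465000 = 133.17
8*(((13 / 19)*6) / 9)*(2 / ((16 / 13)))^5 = 4826809 / 116736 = 41.35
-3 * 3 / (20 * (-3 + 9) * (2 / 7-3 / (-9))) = -0.12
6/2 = 3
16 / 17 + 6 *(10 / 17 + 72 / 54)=212 / 17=12.47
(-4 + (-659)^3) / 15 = -95397061 / 5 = -19079412.20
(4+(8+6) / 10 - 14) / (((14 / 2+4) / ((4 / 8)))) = -0.39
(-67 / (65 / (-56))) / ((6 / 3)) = 1876 / 65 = 28.86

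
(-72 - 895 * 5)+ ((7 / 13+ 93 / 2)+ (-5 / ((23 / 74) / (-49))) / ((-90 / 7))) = -24548759 / 5382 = -4561.27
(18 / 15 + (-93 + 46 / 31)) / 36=-13999 / 5580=-2.51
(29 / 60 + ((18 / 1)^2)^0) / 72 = 89 / 4320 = 0.02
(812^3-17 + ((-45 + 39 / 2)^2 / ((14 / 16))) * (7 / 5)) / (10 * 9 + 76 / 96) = 64246602168 / 10895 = 5896888.68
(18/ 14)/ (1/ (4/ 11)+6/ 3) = 36/ 133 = 0.27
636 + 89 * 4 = 992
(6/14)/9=1/21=0.05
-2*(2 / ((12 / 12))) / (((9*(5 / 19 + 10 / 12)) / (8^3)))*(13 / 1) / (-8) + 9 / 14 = 1773871 / 5250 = 337.88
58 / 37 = 1.57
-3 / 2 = -1.50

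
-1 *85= -85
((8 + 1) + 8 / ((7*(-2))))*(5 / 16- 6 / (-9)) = 2773 / 336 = 8.25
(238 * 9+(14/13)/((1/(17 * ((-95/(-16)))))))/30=234073/3120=75.02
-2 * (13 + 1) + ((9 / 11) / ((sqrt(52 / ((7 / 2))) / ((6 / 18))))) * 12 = -28 + 9 * sqrt(182) / 143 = -27.15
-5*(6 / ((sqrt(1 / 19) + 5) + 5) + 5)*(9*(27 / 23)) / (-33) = 478575 / 53383 - 270*sqrt(19) / 53383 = 8.94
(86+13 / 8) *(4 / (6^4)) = 701 / 2592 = 0.27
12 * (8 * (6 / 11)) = 576 / 11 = 52.36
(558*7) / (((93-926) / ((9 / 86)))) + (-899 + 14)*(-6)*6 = 163025109 / 5117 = 31859.51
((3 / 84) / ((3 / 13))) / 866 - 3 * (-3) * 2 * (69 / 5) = 90348113 / 363720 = 248.40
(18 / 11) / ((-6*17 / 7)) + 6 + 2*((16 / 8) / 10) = 5879 / 935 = 6.29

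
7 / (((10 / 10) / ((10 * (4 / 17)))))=280 / 17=16.47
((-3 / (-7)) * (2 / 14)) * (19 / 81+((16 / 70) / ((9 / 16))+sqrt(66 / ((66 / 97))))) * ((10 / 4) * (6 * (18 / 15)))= 3634 / 5145+54 * sqrt(97) / 49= 11.56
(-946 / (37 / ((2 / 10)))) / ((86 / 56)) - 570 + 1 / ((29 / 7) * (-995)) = -122421429 / 213527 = -573.33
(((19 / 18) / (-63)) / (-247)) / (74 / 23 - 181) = -23 / 60280038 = -0.00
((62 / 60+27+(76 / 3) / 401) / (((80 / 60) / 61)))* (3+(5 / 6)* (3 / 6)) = 281780167 / 64160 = 4391.84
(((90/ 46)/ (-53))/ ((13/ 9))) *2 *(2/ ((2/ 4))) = -3240/ 15847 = -0.20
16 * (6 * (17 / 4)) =408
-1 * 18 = -18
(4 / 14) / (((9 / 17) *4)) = 17 / 126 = 0.13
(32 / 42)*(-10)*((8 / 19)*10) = -12800 / 399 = -32.08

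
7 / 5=1.40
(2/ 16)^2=1/ 64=0.02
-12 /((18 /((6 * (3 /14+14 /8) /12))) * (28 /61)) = -1.43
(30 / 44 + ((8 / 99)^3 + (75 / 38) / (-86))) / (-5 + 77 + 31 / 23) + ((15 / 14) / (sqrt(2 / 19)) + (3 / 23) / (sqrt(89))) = 6870111109 / 764195848812 + 3 * sqrt(89) / 2047 + 15 * sqrt(38) / 28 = 3.33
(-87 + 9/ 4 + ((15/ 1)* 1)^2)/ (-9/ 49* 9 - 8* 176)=-27489/ 276292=-0.10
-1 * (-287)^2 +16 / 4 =-82365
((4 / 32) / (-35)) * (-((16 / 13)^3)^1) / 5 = 512 / 384475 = 0.00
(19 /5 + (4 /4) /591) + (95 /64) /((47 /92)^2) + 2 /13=9.64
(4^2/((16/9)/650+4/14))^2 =26830440000/8720209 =3076.81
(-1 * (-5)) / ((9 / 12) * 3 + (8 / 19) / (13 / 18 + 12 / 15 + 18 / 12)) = 6460 / 3087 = 2.09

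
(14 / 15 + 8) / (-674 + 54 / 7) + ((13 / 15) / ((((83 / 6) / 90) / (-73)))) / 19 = -1195796333 / 55163460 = -21.68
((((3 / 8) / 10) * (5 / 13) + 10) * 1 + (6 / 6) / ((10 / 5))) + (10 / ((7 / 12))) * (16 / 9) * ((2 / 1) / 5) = 99175 / 4368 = 22.70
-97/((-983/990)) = 96030/983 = 97.69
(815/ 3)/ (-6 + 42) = 815/ 108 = 7.55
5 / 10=1 / 2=0.50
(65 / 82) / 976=65 / 80032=0.00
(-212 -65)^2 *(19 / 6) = 1457851 / 6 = 242975.17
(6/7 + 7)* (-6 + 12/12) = -275/7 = -39.29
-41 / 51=-0.80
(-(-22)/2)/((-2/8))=-44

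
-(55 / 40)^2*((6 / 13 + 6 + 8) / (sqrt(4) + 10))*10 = -28435 / 1248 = -22.78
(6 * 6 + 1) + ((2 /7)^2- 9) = 1376 /49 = 28.08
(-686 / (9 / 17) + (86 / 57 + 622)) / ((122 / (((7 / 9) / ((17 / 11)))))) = -4425883 / 1595943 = -2.77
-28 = -28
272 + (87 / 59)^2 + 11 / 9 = 8627900 / 31329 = 275.40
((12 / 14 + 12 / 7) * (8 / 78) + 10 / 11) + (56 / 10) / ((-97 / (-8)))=793614 / 485485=1.63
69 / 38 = 1.82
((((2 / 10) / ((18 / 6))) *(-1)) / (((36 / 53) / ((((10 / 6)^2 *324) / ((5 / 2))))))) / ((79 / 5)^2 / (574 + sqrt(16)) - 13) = 1531700 / 544827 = 2.81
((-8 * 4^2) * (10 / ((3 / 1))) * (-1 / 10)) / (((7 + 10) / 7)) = 896 / 51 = 17.57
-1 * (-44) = 44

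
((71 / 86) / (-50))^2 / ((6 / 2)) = 5041 / 55470000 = 0.00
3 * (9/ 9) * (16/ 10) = 24/ 5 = 4.80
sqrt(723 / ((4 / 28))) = 71.14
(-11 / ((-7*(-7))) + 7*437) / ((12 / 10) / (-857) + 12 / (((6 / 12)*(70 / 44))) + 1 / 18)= 11560244400 / 57219169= 202.03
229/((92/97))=22213/92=241.45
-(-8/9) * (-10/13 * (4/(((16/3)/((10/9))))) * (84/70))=-80/117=-0.68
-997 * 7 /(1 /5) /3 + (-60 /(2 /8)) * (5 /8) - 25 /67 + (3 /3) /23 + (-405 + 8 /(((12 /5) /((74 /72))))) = -1013843627 /83214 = -12183.57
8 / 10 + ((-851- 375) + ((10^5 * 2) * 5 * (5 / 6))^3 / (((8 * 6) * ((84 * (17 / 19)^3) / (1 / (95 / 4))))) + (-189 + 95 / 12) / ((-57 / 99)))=26792968747107963724207 / 3175664940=8436963361477.29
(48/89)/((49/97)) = 4656/4361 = 1.07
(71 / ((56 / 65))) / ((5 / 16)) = 1846 / 7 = 263.71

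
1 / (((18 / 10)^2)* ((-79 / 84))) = -700 / 2133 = -0.33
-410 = -410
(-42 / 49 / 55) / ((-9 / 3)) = 2 / 385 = 0.01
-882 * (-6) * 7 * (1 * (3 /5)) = 22226.40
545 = 545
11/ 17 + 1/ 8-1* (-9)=9.77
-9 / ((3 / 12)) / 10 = -18 / 5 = -3.60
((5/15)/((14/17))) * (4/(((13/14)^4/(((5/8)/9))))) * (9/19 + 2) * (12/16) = 1370285/4883931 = 0.28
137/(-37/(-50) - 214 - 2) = -6850/10763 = -0.64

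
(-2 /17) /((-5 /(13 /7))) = 26 /595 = 0.04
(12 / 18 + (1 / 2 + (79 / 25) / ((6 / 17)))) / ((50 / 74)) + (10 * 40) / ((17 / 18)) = 4659137 / 10625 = 438.51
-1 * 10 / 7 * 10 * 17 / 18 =-13.49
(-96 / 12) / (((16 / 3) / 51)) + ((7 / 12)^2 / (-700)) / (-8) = -8812793 / 115200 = -76.50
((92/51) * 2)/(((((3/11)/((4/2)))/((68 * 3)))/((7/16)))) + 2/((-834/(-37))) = 984713/417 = 2361.42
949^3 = 854670349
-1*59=-59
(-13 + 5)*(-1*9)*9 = 648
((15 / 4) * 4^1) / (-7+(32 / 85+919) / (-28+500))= -601800 / 202693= -2.97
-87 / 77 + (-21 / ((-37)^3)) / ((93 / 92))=-136561553 / 120908711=-1.13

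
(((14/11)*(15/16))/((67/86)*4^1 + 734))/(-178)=-645/70926592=-0.00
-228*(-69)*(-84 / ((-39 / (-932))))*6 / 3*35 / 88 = -3592244880 / 143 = -25120593.57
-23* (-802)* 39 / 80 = 359697 / 40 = 8992.42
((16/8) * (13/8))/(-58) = -13/232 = -0.06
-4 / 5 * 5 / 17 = -4 / 17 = -0.24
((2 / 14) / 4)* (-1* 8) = -2 / 7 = -0.29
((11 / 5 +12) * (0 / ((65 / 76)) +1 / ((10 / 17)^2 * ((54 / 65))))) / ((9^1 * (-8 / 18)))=-266747 / 21600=-12.35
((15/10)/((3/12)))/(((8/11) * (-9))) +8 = 85/12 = 7.08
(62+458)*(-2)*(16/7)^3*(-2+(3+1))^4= -68157440/343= -198709.74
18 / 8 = 9 / 4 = 2.25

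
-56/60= -14/15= -0.93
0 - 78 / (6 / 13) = -169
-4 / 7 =-0.57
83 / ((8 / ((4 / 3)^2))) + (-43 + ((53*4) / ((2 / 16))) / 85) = -3521 / 765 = -4.60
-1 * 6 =-6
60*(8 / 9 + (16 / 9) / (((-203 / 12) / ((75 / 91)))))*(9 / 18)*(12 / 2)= 2667680 / 18473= 144.41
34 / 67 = 0.51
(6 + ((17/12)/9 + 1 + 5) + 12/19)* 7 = 183701/2052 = 89.52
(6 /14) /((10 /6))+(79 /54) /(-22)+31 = 1296907 /41580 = 31.19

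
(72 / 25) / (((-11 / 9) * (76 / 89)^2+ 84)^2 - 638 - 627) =365912749512 / 716841508588375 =0.00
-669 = -669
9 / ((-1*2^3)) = -9 / 8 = -1.12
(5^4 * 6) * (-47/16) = -88125/8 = -11015.62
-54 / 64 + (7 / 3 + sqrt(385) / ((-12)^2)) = sqrt(385) / 144 + 143 / 96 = 1.63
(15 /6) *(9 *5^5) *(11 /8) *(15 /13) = 23203125 /208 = 111553.49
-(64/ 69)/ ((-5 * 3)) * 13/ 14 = 416/ 7245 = 0.06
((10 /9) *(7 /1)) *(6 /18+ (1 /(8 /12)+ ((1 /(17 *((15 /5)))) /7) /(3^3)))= 176725 /12393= 14.26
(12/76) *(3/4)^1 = 9/76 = 0.12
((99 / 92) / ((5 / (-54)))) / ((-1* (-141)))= -891 / 10810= -0.08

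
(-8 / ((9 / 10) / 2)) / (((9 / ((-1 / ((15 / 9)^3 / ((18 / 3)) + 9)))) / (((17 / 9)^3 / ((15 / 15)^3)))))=1572160 / 1154007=1.36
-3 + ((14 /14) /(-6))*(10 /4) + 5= 19 /12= 1.58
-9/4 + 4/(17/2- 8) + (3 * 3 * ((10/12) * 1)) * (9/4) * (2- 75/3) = -3059/8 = -382.38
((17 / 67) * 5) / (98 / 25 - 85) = -0.02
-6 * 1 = -6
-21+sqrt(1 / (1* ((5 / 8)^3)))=-18.98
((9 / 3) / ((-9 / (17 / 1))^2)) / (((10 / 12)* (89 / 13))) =7514 / 4005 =1.88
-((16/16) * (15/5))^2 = -9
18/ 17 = 1.06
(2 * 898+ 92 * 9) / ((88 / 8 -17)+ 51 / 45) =-539.18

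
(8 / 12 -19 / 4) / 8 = -49 / 96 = -0.51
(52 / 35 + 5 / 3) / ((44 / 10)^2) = 1655 / 10164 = 0.16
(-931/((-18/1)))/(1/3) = 931/6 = 155.17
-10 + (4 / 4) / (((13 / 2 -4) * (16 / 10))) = -39 / 4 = -9.75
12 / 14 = 6 / 7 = 0.86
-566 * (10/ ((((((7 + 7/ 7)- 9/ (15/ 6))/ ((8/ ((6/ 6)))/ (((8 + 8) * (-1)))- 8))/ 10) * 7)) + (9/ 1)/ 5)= 5621512/ 385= 14601.33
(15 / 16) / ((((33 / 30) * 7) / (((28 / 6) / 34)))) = 0.02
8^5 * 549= 17989632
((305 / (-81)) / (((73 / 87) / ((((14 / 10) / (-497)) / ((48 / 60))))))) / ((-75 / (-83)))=146827 / 8396460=0.02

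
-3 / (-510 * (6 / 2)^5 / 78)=13 / 6885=0.00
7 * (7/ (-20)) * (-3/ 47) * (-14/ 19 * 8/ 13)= -0.07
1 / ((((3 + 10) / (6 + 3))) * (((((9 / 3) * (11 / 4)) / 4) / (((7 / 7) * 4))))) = 192 / 143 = 1.34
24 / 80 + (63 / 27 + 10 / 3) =179 / 30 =5.97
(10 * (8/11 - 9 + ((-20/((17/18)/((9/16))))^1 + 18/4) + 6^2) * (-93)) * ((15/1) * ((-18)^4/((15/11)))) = -370887556320/17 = -21816915077.65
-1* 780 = -780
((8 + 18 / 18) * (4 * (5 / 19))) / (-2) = -90 / 19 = -4.74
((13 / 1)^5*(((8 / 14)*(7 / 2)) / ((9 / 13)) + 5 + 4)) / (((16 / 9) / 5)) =12415109.69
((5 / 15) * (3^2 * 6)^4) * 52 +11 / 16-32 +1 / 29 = 68387230543 / 464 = 147386272.72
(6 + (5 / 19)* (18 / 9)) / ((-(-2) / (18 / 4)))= 279 / 19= 14.68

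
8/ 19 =0.42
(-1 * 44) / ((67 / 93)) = -4092 / 67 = -61.07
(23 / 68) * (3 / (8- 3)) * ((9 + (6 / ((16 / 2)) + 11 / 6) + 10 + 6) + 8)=7.22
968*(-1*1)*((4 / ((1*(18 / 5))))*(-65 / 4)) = 157300 / 9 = 17477.78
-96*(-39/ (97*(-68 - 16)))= -312/ 679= -0.46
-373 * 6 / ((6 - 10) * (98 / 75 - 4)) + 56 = -61301 / 404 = -151.74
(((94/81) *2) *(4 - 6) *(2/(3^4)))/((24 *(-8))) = 47/78732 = 0.00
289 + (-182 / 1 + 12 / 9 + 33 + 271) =1237 / 3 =412.33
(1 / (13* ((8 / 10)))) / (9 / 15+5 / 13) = 0.10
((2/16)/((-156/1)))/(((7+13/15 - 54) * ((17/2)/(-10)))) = -25/1223456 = -0.00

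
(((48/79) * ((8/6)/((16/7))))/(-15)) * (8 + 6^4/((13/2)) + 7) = -26012/5135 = -5.07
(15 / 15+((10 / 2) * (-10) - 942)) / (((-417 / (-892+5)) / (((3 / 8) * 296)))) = -32523629 / 139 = -233982.94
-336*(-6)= 2016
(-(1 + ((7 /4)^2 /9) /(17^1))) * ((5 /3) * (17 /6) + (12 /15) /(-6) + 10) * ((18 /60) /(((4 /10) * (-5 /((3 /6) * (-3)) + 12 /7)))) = -22949927 /10379520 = -2.21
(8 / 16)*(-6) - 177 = -180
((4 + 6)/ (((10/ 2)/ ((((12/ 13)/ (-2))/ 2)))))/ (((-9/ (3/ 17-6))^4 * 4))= -43923/ 2171546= -0.02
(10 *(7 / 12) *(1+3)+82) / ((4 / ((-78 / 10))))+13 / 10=-2041 / 10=-204.10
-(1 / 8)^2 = -1 / 64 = -0.02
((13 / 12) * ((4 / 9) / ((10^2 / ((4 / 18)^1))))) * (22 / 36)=0.00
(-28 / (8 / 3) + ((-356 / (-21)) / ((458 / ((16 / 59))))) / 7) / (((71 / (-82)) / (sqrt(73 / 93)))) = 1709813201*sqrt(6789) / 13114330551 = 10.74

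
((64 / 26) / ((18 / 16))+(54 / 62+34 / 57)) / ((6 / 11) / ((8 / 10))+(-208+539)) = 5542042 / 502858161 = 0.01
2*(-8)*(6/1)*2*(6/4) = -288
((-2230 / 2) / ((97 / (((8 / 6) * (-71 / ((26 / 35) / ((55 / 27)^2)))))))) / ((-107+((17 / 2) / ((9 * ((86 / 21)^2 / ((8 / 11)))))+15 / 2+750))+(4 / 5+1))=3409464959862500 / 365904804097989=9.32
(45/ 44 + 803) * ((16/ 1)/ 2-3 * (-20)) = 601409/ 11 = 54673.55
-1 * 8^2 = -64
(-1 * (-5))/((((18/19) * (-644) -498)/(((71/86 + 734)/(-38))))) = 9575/109736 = 0.09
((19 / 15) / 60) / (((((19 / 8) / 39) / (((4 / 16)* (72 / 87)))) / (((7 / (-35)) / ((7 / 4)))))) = -208 / 25375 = -0.01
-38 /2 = -19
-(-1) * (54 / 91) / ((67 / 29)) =1566 / 6097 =0.26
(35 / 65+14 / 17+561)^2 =15446015524 / 48841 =316251.01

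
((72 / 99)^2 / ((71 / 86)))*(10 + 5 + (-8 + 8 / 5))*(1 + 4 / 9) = 3076736 / 386595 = 7.96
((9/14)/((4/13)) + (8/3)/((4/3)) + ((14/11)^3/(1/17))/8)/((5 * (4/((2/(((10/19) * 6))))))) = 799691/2981440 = 0.27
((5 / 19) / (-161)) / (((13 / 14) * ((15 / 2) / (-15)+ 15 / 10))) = -10 / 5681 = -0.00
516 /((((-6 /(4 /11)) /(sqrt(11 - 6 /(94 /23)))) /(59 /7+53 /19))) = -4105984 * sqrt(329) /68761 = -1083.11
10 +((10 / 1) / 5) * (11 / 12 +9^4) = 78803 / 6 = 13133.83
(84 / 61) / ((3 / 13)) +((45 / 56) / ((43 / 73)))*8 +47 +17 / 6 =7349633 / 110166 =66.71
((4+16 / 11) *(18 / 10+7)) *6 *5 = 1440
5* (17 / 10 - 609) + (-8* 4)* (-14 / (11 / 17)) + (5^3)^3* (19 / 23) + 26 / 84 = 8559812873 / 5313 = 1611107.26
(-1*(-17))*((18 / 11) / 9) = 34 / 11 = 3.09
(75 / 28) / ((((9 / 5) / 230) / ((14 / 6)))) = 14375 / 18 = 798.61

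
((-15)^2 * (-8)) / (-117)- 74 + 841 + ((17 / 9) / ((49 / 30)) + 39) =1571876 / 1911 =822.54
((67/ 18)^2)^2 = 20151121/ 104976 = 191.96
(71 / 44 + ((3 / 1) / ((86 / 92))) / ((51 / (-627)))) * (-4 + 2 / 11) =25560087 / 176902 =144.49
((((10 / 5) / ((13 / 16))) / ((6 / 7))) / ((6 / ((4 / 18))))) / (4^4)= 0.00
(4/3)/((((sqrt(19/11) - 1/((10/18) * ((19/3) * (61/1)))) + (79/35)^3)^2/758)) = 99812837577715943289171018351482125000/12546157139847566580425489887099879321 - 4675233407448242354695901354125000000 * sqrt(209)/37638471419542699741276469661299637963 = 6.16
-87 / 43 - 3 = -216 / 43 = -5.02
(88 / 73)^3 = 681472 / 389017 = 1.75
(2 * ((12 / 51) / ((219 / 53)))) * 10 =4240 / 3723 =1.14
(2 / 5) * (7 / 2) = 7 / 5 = 1.40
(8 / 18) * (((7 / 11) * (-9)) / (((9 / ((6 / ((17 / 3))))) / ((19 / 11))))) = -1064 / 2057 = -0.52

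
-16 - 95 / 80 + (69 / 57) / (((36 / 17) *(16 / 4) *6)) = -281759 / 16416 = -17.16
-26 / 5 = -5.20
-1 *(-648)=648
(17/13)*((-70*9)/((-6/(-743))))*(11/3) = -4862935/13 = -374071.92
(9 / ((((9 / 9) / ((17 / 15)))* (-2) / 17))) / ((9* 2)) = -289 / 60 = -4.82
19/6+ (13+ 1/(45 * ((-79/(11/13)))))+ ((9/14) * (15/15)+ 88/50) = 30036284/1617525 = 18.57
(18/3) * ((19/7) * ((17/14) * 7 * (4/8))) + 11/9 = 8875/126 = 70.44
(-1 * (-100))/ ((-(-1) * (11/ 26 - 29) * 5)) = -520/ 743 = -0.70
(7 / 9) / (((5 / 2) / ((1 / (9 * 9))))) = 14 / 3645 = 0.00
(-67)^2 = 4489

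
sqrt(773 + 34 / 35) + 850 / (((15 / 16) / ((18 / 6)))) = sqrt(948115) / 35 + 2720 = 2747.82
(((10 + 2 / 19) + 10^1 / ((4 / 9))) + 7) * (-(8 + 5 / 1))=-19565 / 38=-514.87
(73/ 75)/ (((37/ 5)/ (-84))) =-2044/ 185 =-11.05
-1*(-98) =98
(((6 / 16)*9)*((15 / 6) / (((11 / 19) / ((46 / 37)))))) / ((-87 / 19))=-373635 / 94424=-3.96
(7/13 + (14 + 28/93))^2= 321879481/1461681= 220.21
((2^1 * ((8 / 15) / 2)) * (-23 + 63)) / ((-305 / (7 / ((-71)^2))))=-448 / 4612515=-0.00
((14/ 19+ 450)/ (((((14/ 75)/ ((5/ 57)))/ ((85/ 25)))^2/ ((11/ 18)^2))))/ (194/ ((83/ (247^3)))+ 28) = 3883810129375/ 318342650635185624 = 0.00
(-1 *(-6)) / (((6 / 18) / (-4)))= -72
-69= -69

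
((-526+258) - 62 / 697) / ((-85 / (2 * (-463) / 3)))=-57676836 / 59245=-973.53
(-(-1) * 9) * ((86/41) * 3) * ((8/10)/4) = 2322/205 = 11.33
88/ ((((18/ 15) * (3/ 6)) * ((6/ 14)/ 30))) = 30800/ 3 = 10266.67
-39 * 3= -117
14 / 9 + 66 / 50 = 647 / 225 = 2.88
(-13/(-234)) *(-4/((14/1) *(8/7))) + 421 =30311/72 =420.99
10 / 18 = 5 / 9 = 0.56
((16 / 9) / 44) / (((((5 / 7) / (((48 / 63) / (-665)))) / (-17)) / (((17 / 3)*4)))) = 73984 / 2962575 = 0.02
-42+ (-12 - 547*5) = -2789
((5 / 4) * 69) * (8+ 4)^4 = 1788480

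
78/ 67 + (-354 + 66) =-19218/ 67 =-286.84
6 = 6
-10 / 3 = -3.33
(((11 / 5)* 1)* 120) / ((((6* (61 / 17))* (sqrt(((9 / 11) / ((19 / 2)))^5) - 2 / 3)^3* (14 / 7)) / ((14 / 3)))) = -747119957992200777900017498861449326573 / 7736423433381008515766695188844340842 - 178973163941302951564368419199518175* sqrt(418) / 3868211716690504257883347594422170421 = -97.52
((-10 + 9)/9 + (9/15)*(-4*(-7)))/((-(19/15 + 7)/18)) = -36.34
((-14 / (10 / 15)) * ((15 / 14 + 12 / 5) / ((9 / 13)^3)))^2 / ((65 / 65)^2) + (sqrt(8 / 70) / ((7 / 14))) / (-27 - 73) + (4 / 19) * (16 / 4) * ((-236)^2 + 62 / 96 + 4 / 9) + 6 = 1627525039 / 17100 - sqrt(35) / 875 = 95176.90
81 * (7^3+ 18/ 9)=27945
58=58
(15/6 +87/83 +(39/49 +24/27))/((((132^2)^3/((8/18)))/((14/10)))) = 0.00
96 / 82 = 48 / 41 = 1.17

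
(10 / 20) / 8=1 / 16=0.06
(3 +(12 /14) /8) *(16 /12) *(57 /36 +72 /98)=39527 /4116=9.60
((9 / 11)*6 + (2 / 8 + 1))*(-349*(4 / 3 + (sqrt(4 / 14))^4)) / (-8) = 380.19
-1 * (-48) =48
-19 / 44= -0.43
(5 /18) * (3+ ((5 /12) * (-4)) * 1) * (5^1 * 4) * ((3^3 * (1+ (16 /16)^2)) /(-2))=-200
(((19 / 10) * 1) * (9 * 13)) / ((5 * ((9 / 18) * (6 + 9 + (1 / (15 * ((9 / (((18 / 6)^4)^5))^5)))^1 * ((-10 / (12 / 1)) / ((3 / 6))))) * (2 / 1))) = -0.00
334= 334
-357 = -357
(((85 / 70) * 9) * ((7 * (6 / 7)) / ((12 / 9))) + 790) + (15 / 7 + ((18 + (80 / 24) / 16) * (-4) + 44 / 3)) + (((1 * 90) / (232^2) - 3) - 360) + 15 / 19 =4520070011 / 10737888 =420.95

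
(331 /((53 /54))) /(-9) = -1986 /53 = -37.47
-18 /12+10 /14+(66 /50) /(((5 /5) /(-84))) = -39083 /350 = -111.67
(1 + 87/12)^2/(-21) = -363/112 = -3.24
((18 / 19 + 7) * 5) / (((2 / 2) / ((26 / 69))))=19630 / 1311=14.97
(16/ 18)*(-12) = -10.67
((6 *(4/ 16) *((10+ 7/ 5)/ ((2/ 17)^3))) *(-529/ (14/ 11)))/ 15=-1629558579/ 5600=-290992.60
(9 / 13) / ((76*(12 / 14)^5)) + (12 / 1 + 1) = 11114023 / 853632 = 13.02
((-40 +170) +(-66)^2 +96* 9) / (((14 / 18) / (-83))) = -3996450 / 7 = -570921.43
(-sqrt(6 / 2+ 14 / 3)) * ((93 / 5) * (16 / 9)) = -496 * sqrt(69) / 45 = -91.56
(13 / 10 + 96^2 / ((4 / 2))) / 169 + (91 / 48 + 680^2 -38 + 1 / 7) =131282141489 / 283920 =462391.31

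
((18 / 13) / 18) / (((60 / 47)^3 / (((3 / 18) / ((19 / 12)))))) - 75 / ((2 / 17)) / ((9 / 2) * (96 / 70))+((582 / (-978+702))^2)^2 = -623498612914357 / 7465038516000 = -83.52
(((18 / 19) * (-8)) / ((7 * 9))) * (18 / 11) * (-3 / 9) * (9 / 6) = 144 / 1463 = 0.10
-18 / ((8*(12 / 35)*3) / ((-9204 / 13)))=6195 / 4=1548.75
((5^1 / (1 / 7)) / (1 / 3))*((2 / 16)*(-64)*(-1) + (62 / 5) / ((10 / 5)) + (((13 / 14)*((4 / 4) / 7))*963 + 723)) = 1271469 / 14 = 90819.21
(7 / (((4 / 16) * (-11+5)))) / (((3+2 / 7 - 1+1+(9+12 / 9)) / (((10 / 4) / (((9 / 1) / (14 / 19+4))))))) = -1225 / 2717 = -0.45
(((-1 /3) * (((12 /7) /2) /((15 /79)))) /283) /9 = -158 /267435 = -0.00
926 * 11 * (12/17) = 7190.12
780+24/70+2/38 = 518963/665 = 780.40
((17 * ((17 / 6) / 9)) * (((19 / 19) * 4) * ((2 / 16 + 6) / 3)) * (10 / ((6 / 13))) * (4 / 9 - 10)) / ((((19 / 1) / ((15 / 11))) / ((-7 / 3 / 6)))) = 1385299825 / 5484996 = 252.56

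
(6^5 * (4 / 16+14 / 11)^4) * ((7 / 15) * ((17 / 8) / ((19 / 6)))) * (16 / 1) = 582709965957 / 2781790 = 209473.02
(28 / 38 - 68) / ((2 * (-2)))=639 / 38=16.82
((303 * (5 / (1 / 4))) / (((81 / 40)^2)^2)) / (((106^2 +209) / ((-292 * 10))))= -3019980800000 / 32844648123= -91.95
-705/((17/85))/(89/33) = -116325/89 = -1307.02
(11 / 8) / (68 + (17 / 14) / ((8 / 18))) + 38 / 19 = 7999 / 3961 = 2.02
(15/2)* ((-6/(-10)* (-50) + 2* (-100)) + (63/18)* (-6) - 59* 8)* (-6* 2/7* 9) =83661.43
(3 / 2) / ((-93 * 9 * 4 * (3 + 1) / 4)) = -1 / 2232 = -0.00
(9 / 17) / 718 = 9 / 12206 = 0.00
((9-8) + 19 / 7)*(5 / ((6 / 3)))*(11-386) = -24375 / 7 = -3482.14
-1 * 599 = -599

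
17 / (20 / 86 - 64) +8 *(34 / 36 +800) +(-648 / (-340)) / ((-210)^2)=2744024833946 / 428266125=6407.29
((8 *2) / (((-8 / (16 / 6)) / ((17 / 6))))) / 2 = -68 / 9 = -7.56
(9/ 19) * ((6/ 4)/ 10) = 27/ 380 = 0.07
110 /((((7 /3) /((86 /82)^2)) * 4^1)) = 305085 /23534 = 12.96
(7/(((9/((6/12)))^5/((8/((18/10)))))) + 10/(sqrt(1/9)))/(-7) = -63772955/14880348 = -4.29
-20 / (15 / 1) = -4 / 3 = -1.33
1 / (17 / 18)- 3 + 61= 1004 / 17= 59.06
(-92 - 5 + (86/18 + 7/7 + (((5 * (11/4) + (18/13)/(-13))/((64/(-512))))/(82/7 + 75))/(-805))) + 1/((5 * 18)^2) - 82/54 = -77058947777/830922300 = -92.74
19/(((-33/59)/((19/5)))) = -21299/165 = -129.08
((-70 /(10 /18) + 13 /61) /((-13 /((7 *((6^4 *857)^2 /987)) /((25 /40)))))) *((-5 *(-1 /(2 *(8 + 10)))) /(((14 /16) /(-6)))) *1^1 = -33654590767374336 /260897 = -128995698560.64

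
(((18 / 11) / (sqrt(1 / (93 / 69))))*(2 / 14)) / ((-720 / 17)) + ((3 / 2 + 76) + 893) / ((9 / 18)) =1941 - 17*sqrt(713) / 70840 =1940.99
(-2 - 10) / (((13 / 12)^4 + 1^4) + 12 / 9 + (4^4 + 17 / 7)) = -0.05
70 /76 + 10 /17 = 975 /646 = 1.51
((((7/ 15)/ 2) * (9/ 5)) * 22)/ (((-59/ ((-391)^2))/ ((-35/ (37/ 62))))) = 15326931774/ 10915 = 1404208.13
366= 366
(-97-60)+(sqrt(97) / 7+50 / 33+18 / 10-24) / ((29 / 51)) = -308436 / 1595+51 *sqrt(97) / 203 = -190.90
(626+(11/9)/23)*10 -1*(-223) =1342091/207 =6483.53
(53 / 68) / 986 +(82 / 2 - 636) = -39893507 / 67048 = -595.00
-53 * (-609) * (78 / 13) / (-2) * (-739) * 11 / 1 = 787139199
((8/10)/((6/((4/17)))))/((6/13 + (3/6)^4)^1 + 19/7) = 11648/1202325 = 0.01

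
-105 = -105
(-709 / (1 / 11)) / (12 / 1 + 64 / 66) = -257367 / 428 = -601.32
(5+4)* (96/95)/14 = 432/665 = 0.65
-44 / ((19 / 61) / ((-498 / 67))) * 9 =12029688 / 1273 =9449.87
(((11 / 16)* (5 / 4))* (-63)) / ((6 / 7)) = -8085 / 128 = -63.16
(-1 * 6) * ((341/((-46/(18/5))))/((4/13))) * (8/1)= 478764/115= 4163.17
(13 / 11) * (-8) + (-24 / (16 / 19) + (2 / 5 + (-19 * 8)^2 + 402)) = 2581529 / 110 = 23468.45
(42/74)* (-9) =-189/37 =-5.11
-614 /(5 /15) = -1842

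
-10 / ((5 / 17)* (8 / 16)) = -68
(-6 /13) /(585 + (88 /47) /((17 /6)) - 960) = 1598 /1296087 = 0.00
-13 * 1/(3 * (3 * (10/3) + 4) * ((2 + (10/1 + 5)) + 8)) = -13/1050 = -0.01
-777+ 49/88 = -776.44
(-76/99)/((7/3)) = -76/231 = -0.33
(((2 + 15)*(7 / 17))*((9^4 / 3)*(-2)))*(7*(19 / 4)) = -2036097 / 2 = -1018048.50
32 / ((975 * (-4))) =-8 / 975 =-0.01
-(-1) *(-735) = -735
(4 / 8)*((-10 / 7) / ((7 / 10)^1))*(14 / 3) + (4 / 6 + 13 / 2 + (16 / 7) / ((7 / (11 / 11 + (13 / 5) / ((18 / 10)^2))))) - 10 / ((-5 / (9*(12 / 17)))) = 2118545 / 134946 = 15.70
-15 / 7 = -2.14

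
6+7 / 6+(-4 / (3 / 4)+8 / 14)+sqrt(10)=5.57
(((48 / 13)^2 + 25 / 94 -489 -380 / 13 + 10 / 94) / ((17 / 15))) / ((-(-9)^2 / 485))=6474849425 / 2430558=2663.94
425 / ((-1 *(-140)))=85 / 28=3.04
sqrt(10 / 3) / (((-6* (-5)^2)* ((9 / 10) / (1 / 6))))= -sqrt(30) / 2430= -0.00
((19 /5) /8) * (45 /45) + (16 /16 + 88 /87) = 8653 /3480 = 2.49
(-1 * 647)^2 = 418609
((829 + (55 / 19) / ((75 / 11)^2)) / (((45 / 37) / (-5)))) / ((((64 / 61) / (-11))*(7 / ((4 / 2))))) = 219982190681 / 21546000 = 10209.89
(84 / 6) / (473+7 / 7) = 7 / 237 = 0.03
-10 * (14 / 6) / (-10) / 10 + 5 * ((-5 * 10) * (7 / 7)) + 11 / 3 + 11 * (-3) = -279.10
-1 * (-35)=35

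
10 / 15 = 2 / 3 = 0.67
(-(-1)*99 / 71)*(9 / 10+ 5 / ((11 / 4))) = 2691 / 710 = 3.79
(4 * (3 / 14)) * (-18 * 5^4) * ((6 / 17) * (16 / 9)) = -720000 / 119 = -6050.42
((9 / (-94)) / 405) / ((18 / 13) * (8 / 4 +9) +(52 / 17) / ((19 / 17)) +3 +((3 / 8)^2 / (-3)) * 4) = -1976 / 173690145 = -0.00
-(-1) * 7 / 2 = 7 / 2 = 3.50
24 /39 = 8 /13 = 0.62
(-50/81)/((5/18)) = -20/9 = -2.22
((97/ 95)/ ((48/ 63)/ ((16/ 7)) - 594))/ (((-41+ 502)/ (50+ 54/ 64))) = -473457/ 2495964640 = -0.00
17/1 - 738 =-721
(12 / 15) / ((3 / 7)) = 28 / 15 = 1.87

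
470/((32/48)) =705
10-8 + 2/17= 2.12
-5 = -5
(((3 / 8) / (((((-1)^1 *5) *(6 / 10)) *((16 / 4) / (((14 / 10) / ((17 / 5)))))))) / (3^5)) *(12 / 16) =-7 / 176256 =-0.00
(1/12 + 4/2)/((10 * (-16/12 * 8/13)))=-65/256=-0.25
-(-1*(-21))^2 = -441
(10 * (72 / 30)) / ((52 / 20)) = 120 / 13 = 9.23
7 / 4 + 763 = 764.75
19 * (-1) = -19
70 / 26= 35 / 13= 2.69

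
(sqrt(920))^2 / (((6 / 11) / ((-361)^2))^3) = 12547446225439330869.07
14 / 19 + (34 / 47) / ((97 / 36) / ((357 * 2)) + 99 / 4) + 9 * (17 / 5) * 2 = 176042496428 / 2840950015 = 61.97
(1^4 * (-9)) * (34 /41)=-306 /41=-7.46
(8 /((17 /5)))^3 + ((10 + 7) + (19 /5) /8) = 5994187 /196520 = 30.50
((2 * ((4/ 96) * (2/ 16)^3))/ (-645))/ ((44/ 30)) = -1/ 5812224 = -0.00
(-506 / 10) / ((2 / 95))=-4807 / 2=-2403.50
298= 298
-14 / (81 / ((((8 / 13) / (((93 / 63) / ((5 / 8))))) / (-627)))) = 490 / 6822387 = 0.00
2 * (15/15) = 2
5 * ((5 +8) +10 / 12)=415 / 6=69.17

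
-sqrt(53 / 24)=-sqrt(318) / 12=-1.49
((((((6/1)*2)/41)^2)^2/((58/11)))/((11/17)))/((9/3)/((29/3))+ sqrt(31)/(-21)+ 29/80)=686975385600*sqrt(31)/2565055049630921+ 9706784532480/2565055049630921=0.01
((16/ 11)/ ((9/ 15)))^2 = 6400/ 1089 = 5.88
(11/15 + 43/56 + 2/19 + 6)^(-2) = 254721600/14737717201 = 0.02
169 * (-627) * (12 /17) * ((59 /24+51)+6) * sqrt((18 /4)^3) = -4082648427 * sqrt(2) /136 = -42453946.88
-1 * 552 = -552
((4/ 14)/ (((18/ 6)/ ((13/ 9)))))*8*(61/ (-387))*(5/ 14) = -31720/ 512001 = -0.06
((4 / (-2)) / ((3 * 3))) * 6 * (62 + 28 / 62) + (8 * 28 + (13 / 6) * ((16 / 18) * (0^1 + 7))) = 129076 / 837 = 154.21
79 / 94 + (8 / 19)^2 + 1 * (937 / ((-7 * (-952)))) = 130968699 / 113068088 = 1.16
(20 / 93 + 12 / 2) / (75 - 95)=-289 / 930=-0.31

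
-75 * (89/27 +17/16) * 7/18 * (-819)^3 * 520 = 145267483008375/4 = 36316870752093.75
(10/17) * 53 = 530/17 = 31.18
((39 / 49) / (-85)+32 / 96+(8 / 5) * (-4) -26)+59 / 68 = -311959 / 9996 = -31.21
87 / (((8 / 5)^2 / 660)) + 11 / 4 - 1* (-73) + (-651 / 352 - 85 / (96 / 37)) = 11864597 / 528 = 22470.83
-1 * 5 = -5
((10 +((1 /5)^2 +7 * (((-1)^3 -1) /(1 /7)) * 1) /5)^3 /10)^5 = -15215553186858310971989115253467675282088817999 /2842170943040400743484497070312500000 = -5353496848.64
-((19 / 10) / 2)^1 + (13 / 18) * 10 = 1129 / 180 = 6.27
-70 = -70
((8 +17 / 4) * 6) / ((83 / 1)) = 147 / 166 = 0.89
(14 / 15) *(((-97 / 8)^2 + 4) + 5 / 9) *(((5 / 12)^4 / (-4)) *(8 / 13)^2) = -76391875 / 189236736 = -0.40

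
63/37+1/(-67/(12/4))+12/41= 198258/101639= 1.95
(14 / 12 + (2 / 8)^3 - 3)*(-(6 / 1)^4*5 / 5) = 9423 / 4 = 2355.75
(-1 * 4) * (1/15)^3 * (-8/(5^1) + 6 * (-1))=152/16875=0.01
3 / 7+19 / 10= 163 / 70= 2.33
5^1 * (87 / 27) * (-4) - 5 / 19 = -11065 / 171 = -64.71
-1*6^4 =-1296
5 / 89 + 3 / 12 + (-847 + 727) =-42611 / 356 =-119.69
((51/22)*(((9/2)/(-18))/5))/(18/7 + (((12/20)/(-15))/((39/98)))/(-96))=-417690/9270173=-0.05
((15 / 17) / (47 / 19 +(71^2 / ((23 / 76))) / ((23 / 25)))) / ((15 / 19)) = 190969 / 3094084371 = 0.00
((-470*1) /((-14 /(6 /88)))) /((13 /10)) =3525 /2002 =1.76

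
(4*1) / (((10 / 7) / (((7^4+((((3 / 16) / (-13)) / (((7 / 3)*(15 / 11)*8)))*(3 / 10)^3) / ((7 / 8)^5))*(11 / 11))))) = 4590222739226 / 682784375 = 6722.80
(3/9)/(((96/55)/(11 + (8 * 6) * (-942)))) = -2486275/288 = -8632.90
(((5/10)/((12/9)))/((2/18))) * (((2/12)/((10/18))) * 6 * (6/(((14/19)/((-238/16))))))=-235467/320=-735.83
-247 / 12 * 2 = -247 / 6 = -41.17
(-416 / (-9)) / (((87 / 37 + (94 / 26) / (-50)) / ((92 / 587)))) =920441600 / 289566513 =3.18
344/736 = 43/92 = 0.47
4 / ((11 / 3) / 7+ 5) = 21 / 29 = 0.72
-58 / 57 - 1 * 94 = -5416 / 57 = -95.02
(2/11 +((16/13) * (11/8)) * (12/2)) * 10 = 14780/143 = 103.36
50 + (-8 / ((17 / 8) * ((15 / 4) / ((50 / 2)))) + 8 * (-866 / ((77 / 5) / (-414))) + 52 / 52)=731490677 / 3927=186272.14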